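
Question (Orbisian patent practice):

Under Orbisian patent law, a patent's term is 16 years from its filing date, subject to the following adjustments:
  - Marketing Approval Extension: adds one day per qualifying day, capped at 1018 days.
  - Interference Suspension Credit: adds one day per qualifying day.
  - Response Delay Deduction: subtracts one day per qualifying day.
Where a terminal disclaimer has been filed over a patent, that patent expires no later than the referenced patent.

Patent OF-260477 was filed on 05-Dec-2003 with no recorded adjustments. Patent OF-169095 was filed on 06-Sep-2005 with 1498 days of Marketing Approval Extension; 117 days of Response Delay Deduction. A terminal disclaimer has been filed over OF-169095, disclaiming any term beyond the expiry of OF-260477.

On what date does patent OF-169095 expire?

2019-12-05

Natural term of OF-169095:
  Base: filing + 16 years → 6 September 2021.
  Marketing Approval Extension: 1498 days claimed exceeds the 1018-day cap, so +1018 days → 20 June 2024.
  Response Delay Deduction: −117 days → 24 February 2024.
Expiry of referenced patent OF-260477:
  Base: filing + 16 years → 5 December 2019.
Terminal disclaimer: OF-169095 expires on the earlier of 24 February 2024 and 5 December 2019.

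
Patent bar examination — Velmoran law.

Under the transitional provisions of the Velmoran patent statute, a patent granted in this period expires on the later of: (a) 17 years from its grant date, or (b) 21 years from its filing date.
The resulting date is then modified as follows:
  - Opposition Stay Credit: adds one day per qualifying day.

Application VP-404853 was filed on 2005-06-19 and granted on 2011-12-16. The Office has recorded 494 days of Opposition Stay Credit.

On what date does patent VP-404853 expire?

April 24, 2030

(a) grant + 17 years → 16 December 2028.
(b) filing + 21 years → 19 June 2026.
Later of the two: 16 December 2028.
Opposition Stay Credit: +494 days → 24 April 2030.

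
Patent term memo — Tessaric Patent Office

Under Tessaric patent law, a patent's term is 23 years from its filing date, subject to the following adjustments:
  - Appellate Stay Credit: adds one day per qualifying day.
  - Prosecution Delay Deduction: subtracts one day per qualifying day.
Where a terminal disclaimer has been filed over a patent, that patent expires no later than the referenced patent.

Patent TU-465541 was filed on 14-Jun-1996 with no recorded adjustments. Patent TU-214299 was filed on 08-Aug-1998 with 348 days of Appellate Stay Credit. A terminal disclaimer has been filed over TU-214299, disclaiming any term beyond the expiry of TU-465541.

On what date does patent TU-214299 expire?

Natural term of TU-214299:
  Base: filing + 23 years → 8 August 2021.
  Appellate Stay Credit: +348 days → 22 July 2022.
Expiry of referenced patent TU-465541:
  Base: filing + 23 years → 14 June 2019.
Terminal disclaimer: TU-214299 expires on the earlier of 22 July 2022 and 14 June 2019.

2019-06-14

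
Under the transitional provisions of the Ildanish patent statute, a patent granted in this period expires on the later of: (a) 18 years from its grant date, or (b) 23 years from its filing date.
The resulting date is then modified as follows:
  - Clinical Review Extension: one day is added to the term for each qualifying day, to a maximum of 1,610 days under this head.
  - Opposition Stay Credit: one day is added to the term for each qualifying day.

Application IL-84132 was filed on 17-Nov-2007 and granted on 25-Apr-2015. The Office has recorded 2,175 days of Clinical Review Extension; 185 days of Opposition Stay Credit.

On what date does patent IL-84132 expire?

2038-03-25

(a) grant + 18 years → 25 April 2033.
(b) filing + 23 years → 17 November 2030.
Later of the two: 25 April 2033.
Clinical Review Extension: 2175 days claimed exceeds the 1610-day cap, so +1610 days → 21 September 2037.
Opposition Stay Credit: +185 days → 25 March 2038.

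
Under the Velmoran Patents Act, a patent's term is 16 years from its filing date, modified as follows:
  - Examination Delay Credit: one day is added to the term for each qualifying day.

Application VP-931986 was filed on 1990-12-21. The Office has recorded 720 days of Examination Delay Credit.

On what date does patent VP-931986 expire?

Base term: filing date + 16 years → 21 December 2006.
Examination Delay Credit: +720 days → 10 December 2008.

December 10, 2008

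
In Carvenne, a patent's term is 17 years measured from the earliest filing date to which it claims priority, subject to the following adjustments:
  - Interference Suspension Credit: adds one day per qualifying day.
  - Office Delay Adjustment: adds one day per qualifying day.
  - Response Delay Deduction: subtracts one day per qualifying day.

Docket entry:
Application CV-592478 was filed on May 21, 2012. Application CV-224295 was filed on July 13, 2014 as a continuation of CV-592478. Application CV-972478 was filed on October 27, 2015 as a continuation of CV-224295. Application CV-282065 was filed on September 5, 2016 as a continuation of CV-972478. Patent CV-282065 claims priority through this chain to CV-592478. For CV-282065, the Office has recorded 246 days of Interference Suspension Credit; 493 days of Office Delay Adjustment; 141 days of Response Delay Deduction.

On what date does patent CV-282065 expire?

January 9, 2031

Earliest priority filing: 21 May 2012.
Base term: 21 May 2012 + 17 years → 21 May 2029.
Interference Suspension Credit: +246 days → 22 January 2030.
Office Delay Adjustment: +493 days → 30 May 2031.
Response Delay Deduction: −141 days → 9 January 2031.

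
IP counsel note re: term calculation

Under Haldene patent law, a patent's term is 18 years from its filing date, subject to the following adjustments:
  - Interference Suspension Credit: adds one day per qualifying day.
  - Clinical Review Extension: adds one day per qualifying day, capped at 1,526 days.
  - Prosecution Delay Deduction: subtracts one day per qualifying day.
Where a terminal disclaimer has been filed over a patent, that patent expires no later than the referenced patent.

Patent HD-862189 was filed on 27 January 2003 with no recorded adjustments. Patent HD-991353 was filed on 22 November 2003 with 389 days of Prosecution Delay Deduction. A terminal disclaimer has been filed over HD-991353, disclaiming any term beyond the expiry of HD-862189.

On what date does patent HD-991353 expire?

October 29, 2020

Natural term of HD-991353:
  Base: filing + 18 years → 22 November 2021.
  Prosecution Delay Deduction: −389 days → 29 October 2020.
Expiry of referenced patent HD-862189:
  Base: filing + 18 years → 27 January 2021.
Terminal disclaimer: HD-991353 expires on the earlier of 29 October 2020 and 27 January 2021.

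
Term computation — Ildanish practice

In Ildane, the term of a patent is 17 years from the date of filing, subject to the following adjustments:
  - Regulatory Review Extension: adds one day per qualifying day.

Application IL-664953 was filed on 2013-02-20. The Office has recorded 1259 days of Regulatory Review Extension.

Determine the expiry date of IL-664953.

Base term: filing date + 17 years → 20 February 2030.
Regulatory Review Extension: +1259 days → 2 August 2033.

2033-08-02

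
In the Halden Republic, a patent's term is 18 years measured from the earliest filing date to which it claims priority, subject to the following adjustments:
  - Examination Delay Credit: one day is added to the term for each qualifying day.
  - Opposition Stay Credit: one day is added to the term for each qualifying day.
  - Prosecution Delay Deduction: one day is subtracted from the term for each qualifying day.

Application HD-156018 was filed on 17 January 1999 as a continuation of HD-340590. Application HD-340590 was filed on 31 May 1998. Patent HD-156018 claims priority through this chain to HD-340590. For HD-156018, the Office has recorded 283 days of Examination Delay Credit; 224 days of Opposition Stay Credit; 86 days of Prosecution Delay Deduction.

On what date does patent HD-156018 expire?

Earliest priority filing: 31 May 1998.
Base term: 31 May 1998 + 18 years → 31 May 2016.
Examination Delay Credit: +283 days → 10 March 2017.
Opposition Stay Credit: +224 days → 20 October 2017.
Prosecution Delay Deduction: −86 days → 26 July 2017.

July 26, 2017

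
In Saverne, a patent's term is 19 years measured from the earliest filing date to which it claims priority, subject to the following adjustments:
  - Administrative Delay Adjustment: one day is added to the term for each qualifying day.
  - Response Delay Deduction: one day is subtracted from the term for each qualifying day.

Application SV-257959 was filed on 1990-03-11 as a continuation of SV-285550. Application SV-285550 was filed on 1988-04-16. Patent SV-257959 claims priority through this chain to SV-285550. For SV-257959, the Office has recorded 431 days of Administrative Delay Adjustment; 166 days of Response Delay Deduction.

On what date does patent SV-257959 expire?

Earliest priority filing: 16 April 1988.
Base term: 16 April 1988 + 19 years → 16 April 2007.
Administrative Delay Adjustment: +431 days → 20 June 2008.
Response Delay Deduction: −166 days → 6 January 2008.

2008-01-06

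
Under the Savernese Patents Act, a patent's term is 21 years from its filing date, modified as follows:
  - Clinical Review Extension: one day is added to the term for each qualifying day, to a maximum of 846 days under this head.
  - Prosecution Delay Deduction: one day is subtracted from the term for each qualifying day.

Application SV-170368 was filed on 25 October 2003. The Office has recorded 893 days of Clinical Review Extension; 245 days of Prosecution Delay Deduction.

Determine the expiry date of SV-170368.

Base term: filing date + 21 years → 25 October 2024.
Clinical Review Extension: 893 days claimed exceeds the 846-day cap, so +846 days → 18 February 2027.
Prosecution Delay Deduction: −245 days → 18 June 2026.

2026-06-18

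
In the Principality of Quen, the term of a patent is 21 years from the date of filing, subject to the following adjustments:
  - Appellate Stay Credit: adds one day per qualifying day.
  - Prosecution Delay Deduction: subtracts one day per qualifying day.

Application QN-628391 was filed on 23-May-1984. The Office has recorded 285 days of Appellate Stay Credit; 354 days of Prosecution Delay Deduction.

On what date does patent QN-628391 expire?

March 15, 2005

Base term: filing date + 21 years → 23 May 2005.
Appellate Stay Credit: +285 days → 4 March 2006.
Prosecution Delay Deduction: −354 days → 15 March 2005.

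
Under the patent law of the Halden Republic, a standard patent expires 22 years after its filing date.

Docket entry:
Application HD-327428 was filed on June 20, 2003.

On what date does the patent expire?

2025-06-20

Filing date + 22 years → 20 June 2025.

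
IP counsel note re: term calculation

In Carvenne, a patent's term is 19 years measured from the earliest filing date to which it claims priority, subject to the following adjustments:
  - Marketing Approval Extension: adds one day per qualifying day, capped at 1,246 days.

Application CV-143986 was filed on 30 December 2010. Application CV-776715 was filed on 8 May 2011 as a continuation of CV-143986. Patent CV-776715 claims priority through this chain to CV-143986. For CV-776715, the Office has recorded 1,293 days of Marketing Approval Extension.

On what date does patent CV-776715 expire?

Earliest priority filing: 30 December 2010.
Base term: 30 December 2010 + 19 years → 30 December 2029.
Marketing Approval Extension: 1293 days claimed exceeds the 1246-day cap, so +1246 days → 29 May 2033.

2033-05-29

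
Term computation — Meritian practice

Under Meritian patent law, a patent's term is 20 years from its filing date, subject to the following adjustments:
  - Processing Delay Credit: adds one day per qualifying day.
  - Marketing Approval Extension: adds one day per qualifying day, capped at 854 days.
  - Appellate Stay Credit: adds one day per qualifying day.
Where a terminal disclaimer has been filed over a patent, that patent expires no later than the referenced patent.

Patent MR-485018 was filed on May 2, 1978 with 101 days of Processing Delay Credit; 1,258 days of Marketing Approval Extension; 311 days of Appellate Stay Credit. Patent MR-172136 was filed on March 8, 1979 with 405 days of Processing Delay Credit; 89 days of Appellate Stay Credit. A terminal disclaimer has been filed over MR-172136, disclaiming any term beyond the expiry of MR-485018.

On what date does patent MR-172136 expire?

Natural term of MR-172136:
  Base: filing + 20 years → 8 March 1999.
  Processing Delay Credit: +405 days → 16 April 2000.
  Appellate Stay Credit: +89 days → 14 July 2000.
Expiry of referenced patent MR-485018:
  Base: filing + 20 years → 2 May 1998.
  Processing Delay Credit: +101 days → 11 August 1998.
  Marketing Approval Extension: 1258 days claimed exceeds the 854-day cap, so +854 days → 12 December 2000.
  Appellate Stay Credit: +311 days → 19 October 2001.
Terminal disclaimer: MR-172136 expires on the earlier of 14 July 2000 and 19 October 2001.

July 14, 2000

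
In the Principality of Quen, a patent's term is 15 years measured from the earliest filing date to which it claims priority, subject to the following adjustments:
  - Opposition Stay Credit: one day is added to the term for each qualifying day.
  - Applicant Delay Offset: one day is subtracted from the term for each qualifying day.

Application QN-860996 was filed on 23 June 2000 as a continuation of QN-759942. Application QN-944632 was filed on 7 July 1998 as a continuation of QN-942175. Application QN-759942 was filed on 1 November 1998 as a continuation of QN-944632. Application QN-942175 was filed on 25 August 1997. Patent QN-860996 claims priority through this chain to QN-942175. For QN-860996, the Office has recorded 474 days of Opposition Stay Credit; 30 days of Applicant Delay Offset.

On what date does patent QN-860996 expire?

November 12, 2013

Earliest priority filing: 25 August 1997.
Base term: 25 August 1997 + 15 years → 25 August 2012.
Opposition Stay Credit: +474 days → 12 December 2013.
Applicant Delay Offset: −30 days → 12 November 2013.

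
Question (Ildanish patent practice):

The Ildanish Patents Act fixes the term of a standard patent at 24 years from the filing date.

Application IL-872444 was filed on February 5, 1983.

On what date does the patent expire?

Filing date + 24 years → 5 February 2007.

February 5, 2007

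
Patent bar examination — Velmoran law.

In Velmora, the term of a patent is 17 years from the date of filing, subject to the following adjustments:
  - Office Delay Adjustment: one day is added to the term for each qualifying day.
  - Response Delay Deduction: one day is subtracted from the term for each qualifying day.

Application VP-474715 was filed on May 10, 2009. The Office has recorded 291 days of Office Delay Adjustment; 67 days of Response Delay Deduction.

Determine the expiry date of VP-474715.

2026-12-20

Base term: filing date + 17 years → 10 May 2026.
Office Delay Adjustment: +291 days → 25 February 2027.
Response Delay Deduction: −67 days → 20 December 2026.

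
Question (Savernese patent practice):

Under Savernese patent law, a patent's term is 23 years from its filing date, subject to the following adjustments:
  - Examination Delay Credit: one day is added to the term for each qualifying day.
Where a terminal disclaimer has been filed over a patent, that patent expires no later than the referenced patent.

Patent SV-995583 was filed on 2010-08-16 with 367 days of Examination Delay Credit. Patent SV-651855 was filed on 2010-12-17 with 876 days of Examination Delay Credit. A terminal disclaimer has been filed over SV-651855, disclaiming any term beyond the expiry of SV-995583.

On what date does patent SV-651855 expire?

Natural term of SV-651855:
  Base: filing + 23 years → 17 December 2033.
  Examination Delay Credit: +876 days → 11 May 2036.
Expiry of referenced patent SV-995583:
  Base: filing + 23 years → 16 August 2033.
  Examination Delay Credit: +367 days → 18 August 2034.
Terminal disclaimer: SV-651855 expires on the earlier of 11 May 2036 and 18 August 2034.

2034-08-18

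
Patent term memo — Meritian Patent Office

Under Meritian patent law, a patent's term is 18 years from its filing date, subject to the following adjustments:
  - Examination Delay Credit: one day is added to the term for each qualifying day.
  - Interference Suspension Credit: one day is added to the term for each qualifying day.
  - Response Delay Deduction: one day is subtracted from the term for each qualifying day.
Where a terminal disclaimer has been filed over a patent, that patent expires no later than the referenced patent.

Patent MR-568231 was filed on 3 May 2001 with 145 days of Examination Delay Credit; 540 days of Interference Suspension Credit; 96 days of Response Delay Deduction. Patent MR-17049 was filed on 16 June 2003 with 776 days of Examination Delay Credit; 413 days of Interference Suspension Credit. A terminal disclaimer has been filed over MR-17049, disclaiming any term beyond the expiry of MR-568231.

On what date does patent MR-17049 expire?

Natural term of MR-17049:
  Base: filing + 18 years → 16 June 2021.
  Examination Delay Credit: +776 days → 1 August 2023.
  Interference Suspension Credit: +413 days → 17 September 2024.
Expiry of referenced patent MR-568231:
  Base: filing + 18 years → 3 May 2019.
  Examination Delay Credit: +145 days → 25 September 2019.
  Interference Suspension Credit: +540 days → 18 March 2021.
  Response Delay Deduction: −96 days → 12 December 2020.
Terminal disclaimer: MR-17049 expires on the earlier of 17 September 2024 and 12 December 2020.

December 12, 2020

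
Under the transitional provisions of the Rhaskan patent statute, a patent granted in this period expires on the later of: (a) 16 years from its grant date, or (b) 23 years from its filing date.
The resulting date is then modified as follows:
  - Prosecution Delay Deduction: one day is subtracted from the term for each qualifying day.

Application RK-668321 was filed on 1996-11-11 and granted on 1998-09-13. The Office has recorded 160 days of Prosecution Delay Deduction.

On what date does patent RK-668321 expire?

(a) grant + 16 years → 13 September 2014.
(b) filing + 23 years → 11 November 2019.
Later of the two: 11 November 2019.
Prosecution Delay Deduction: −160 days → 4 June 2019.

June 4, 2019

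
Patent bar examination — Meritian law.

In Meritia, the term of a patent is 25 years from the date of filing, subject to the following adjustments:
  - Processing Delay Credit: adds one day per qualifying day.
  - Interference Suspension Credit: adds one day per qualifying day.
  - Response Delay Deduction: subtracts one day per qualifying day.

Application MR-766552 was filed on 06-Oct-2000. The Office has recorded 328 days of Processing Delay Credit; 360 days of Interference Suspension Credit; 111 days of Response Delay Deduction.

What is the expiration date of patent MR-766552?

Base term: filing date + 25 years → 6 October 2025.
Processing Delay Credit: +328 days → 30 August 2026.
Interference Suspension Credit: +360 days → 25 August 2027.
Response Delay Deduction: −111 days → 6 May 2027.

2027-05-06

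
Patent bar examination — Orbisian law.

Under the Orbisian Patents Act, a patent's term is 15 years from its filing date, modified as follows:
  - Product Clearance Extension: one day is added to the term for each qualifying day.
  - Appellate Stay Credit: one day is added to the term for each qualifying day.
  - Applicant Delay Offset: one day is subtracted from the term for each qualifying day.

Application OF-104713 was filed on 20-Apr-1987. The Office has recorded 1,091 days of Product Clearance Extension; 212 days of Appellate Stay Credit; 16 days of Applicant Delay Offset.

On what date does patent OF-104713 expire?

Base term: filing date + 15 years → 20 April 2002.
Product Clearance Extension: +1091 days → 15 April 2005.
Appellate Stay Credit: +212 days → 13 November 2005.
Applicant Delay Offset: −16 days → 28 October 2005.

October 28, 2005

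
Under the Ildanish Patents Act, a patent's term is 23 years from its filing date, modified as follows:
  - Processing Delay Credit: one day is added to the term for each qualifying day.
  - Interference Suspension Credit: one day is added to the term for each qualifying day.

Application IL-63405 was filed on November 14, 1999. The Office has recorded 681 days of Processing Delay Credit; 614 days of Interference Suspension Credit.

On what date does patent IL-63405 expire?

2026-06-01

Base term: filing date + 23 years → 14 November 2022.
Processing Delay Credit: +681 days → 25 September 2024.
Interference Suspension Credit: +614 days → 1 June 2026.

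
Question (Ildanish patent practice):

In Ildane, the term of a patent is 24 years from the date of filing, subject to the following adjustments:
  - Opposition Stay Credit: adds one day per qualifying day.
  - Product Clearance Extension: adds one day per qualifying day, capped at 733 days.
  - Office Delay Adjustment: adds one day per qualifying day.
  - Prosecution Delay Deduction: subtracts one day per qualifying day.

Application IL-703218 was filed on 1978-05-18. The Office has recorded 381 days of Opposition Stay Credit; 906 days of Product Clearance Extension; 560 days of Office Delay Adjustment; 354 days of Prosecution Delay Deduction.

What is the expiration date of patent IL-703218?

Base term: filing date + 24 years → 18 May 2002.
Opposition Stay Credit: +381 days → 3 June 2003.
Product Clearance Extension: 906 days claimed exceeds the 733-day cap, so +733 days → 5 June 2005.
Office Delay Adjustment: +560 days → 17 December 2006.
Prosecution Delay Deduction: −354 days → 28 December 2005.

December 28, 2005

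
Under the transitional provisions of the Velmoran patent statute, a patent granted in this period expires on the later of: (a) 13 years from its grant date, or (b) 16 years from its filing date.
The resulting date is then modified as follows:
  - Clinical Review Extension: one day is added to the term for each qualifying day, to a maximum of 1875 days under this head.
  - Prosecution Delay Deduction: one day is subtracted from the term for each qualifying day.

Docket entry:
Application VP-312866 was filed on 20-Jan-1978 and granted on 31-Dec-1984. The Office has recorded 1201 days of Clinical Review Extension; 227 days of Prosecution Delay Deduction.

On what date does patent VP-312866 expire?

(a) grant + 13 years → 31 December 1997.
(b) filing + 16 years → 20 January 1994.
Later of the two: 31 December 1997.
Clinical Review Extension: 1201 days (within the 1875-day cap) → +1201 days → 15 April 2001.
Prosecution Delay Deduction: −227 days → 31 August 2000.

August 31, 2000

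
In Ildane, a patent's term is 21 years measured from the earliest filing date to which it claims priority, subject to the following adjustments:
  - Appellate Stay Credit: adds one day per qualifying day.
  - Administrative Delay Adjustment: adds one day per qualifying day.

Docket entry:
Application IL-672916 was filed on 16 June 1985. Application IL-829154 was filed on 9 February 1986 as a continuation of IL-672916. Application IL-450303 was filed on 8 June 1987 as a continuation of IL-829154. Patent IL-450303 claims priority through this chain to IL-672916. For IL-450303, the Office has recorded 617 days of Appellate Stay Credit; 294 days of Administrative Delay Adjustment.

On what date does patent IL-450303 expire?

December 13, 2008

Earliest priority filing: 16 June 1985.
Base term: 16 June 1985 + 21 years → 16 June 2006.
Appellate Stay Credit: +617 days → 23 February 2008.
Administrative Delay Adjustment: +294 days → 13 December 2008.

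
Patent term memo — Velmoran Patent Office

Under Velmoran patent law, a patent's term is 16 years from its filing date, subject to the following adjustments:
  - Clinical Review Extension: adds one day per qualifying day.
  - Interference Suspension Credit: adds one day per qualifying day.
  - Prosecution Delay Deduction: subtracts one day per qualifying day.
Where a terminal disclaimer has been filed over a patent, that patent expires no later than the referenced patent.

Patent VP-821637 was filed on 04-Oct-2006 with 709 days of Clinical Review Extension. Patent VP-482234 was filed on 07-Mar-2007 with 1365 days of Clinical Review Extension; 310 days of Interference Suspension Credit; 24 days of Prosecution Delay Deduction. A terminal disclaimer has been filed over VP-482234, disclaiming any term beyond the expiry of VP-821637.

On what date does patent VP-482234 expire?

2024-09-12

Natural term of VP-482234:
  Base: filing + 16 years → 7 March 2023.
  Clinical Review Extension: +1365 days → 1 December 2026.
  Interference Suspension Credit: +310 days → 7 October 2027.
  Prosecution Delay Deduction: −24 days → 13 September 2027.
Expiry of referenced patent VP-821637:
  Base: filing + 16 years → 4 October 2022.
  Clinical Review Extension: +709 days → 12 September 2024.
Terminal disclaimer: VP-482234 expires on the earlier of 13 September 2027 and 12 September 2024.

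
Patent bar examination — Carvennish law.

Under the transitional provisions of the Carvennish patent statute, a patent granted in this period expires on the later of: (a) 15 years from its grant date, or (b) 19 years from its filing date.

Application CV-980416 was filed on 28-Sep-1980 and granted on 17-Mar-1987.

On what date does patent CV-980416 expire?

(a) grant + 15 years → 17 March 2002.
(b) filing + 19 years → 28 September 1999.
Later of the two: 17 March 2002.

2002-03-17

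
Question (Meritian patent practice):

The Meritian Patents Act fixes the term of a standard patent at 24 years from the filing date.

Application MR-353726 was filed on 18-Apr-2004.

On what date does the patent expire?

Filing date + 24 years → 18 April 2028.

2028-04-18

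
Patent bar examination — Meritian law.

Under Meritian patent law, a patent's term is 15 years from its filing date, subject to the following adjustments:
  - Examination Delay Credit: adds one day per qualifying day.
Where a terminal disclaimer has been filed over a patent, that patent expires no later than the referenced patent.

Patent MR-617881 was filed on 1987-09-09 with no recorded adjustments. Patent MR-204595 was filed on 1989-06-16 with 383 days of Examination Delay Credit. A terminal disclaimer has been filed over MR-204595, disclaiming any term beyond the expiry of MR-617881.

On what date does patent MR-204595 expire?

Natural term of MR-204595:
  Base: filing + 15 years → 16 June 2004.
  Examination Delay Credit: +383 days → 4 July 2005.
Expiry of referenced patent MR-617881:
  Base: filing + 15 years → 9 September 2002.
Terminal disclaimer: MR-204595 expires on the earlier of 4 July 2005 and 9 September 2002.

2002-09-09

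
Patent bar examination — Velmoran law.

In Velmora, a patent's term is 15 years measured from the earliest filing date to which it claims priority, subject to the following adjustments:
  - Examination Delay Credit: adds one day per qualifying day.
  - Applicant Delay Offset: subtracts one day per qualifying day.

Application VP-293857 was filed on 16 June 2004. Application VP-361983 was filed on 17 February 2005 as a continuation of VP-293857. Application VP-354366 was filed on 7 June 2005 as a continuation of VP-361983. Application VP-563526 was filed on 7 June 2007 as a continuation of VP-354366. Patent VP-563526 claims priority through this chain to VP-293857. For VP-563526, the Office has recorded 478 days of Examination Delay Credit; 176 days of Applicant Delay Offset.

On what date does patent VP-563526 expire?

Earliest priority filing: 16 June 2004.
Base term: 16 June 2004 + 15 years → 16 June 2019.
Examination Delay Credit: +478 days → 6 October 2020.
Applicant Delay Offset: −176 days → 13 April 2020.

2020-04-13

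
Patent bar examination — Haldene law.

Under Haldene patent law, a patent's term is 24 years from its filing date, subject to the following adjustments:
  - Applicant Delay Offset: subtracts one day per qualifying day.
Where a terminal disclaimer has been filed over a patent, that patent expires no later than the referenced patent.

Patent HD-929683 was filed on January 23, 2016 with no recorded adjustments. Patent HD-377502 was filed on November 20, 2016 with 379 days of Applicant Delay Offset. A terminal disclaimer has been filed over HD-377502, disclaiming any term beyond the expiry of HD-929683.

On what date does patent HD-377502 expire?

2039-11-07

Natural term of HD-377502:
  Base: filing + 24 years → 20 November 2040.
  Applicant Delay Offset: −379 days → 7 November 2039.
Expiry of referenced patent HD-929683:
  Base: filing + 24 years → 23 January 2040.
Terminal disclaimer: HD-377502 expires on the earlier of 7 November 2039 and 23 January 2040.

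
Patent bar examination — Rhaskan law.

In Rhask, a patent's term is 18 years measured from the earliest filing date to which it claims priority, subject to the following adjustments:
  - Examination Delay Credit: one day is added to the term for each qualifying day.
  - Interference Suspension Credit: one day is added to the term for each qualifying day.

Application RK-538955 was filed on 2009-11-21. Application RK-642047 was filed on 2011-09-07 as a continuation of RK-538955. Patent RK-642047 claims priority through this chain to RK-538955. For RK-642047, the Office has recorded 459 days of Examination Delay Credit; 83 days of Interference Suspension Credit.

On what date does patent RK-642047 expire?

Earliest priority filing: 21 November 2009.
Base term: 21 November 2009 + 18 years → 21 November 2027.
Examination Delay Credit: +459 days → 22 February 2029.
Interference Suspension Credit: +83 days → 16 May 2029.

2029-05-16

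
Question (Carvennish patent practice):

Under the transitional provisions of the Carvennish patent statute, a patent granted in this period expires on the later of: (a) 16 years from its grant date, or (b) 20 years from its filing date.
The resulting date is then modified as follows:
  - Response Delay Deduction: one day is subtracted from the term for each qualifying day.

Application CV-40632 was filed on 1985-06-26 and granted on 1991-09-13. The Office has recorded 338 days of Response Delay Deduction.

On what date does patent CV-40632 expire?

(a) grant + 16 years → 13 September 2007.
(b) filing + 20 years → 26 June 2005.
Later of the two: 13 September 2007.
Response Delay Deduction: −338 days → 10 October 2006.

October 10, 2006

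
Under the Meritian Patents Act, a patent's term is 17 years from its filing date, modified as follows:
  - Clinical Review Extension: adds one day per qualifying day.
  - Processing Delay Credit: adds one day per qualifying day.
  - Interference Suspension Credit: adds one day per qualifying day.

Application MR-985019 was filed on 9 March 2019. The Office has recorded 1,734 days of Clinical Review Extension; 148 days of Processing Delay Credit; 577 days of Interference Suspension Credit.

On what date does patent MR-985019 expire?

Base term: filing date + 17 years → 9 March 2036.
Clinical Review Extension: +1734 days → 7 December 2040.
Processing Delay Credit: +148 days → 4 May 2041.
Interference Suspension Credit: +577 days → 2 December 2042.

December 2, 2042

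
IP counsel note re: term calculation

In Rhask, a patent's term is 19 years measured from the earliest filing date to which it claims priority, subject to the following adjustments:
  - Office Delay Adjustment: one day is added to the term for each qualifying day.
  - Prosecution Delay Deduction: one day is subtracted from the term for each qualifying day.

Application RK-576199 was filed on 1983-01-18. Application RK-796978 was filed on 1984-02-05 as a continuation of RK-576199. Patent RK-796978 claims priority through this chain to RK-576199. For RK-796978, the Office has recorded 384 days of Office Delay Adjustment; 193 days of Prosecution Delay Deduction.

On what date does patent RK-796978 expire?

Earliest priority filing: 18 January 1983.
Base term: 18 January 1983 + 19 years → 18 January 2002.
Office Delay Adjustment: +384 days → 6 February 2003.
Prosecution Delay Deduction: −193 days → 28 July 2002.

2002-07-28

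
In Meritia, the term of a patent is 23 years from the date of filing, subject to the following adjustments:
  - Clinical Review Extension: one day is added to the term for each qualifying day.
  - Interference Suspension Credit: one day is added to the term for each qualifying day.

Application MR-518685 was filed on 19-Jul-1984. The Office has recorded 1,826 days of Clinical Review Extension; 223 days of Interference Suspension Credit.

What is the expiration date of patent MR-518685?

Base term: filing date + 23 years → 19 July 2007.
Clinical Review Extension: +1826 days → 18 July 2012.
Interference Suspension Credit: +223 days → 26 February 2013.

February 26, 2013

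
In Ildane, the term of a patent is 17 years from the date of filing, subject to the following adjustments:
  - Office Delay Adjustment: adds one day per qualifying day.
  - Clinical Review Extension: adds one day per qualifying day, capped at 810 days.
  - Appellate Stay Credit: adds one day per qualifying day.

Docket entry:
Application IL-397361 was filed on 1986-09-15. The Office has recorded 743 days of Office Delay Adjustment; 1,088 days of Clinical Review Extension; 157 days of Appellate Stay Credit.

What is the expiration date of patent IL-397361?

Base term: filing date + 17 years → 15 September 2003.
Office Delay Adjustment: +743 days → 27 September 2005.
Clinical Review Extension: 1088 days claimed exceeds the 810-day cap, so +810 days → 16 December 2007.
Appellate Stay Credit: +157 days → 21 May 2008.

2008-05-21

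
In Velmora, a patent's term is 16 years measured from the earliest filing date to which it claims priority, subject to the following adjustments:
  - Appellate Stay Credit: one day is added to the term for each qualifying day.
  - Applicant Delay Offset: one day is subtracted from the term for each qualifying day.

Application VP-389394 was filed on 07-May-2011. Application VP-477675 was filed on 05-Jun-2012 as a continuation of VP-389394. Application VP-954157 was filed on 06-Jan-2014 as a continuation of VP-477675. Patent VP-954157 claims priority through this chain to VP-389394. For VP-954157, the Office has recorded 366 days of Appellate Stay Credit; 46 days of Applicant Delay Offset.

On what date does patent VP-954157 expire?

March 22, 2028

Earliest priority filing: 7 May 2011.
Base term: 7 May 2011 + 16 years → 7 May 2027.
Appellate Stay Credit: +366 days → 7 May 2028.
Applicant Delay Offset: −46 days → 22 March 2028.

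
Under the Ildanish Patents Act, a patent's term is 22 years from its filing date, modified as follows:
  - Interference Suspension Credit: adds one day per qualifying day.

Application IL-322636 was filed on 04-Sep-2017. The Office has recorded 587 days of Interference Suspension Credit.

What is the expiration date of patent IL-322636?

Base term: filing date + 22 years → 4 September 2039.
Interference Suspension Credit: +587 days → 13 April 2041.

April 13, 2041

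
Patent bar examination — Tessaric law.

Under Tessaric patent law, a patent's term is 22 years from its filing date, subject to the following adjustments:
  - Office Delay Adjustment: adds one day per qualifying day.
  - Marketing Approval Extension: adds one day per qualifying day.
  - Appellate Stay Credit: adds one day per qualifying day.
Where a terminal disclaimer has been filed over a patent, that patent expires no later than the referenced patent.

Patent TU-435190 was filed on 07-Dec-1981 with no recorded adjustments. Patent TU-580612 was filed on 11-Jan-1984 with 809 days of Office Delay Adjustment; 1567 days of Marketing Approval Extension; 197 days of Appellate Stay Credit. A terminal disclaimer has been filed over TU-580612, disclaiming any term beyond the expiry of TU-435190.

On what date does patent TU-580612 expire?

Natural term of TU-580612:
  Base: filing + 22 years → 11 January 2006.
  Office Delay Adjustment: +809 days → 30 March 2008.
  Marketing Approval Extension: +1567 days → 14 July 2012.
  Appellate Stay Credit: +197 days → 27 January 2013.
Expiry of referenced patent TU-435190:
  Base: filing + 22 years → 7 December 2003.
Terminal disclaimer: TU-580612 expires on the earlier of 27 January 2013 and 7 December 2003.

2003-12-07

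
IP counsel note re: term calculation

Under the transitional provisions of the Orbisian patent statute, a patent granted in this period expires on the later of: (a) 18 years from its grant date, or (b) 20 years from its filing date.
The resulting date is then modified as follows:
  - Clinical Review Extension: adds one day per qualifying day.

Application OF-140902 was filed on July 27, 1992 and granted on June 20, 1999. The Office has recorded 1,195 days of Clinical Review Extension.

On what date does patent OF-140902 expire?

(a) grant + 18 years → 20 June 2017.
(b) filing + 20 years → 27 July 2012.
Later of the two: 20 June 2017.
Clinical Review Extension: +1195 days → 27 September 2020.

2020-09-27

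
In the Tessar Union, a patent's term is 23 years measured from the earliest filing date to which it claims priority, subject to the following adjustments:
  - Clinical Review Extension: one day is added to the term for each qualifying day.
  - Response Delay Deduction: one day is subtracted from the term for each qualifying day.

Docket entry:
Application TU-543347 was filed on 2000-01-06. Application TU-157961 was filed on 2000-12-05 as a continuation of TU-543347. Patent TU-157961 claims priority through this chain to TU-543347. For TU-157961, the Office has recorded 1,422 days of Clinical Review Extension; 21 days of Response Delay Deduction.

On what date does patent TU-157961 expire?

November 7, 2026

Earliest priority filing: 6 January 2000.
Base term: 6 January 2000 + 23 years → 6 January 2023.
Clinical Review Extension: +1422 days → 28 November 2026.
Response Delay Deduction: −21 days → 7 November 2026.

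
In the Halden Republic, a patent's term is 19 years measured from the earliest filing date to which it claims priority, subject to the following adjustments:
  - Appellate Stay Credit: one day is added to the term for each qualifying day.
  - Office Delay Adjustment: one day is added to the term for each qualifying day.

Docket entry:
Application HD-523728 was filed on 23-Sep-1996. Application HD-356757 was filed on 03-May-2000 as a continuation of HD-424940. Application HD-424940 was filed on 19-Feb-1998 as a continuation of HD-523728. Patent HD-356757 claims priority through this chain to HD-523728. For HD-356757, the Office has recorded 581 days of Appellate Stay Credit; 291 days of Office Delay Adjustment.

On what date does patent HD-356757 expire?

Earliest priority filing: 23 September 1996.
Base term: 23 September 1996 + 19 years → 23 September 2015.
Appellate Stay Credit: +581 days → 26 April 2017.
Office Delay Adjustment: +291 days → 11 February 2018.

2018-02-11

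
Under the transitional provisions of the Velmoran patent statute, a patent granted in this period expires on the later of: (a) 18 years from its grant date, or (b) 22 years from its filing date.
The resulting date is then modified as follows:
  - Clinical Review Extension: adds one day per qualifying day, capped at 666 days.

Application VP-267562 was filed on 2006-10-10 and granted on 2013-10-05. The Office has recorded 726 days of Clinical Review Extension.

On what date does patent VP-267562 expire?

2033-08-01

(a) grant + 18 years → 5 October 2031.
(b) filing + 22 years → 10 October 2028.
Later of the two: 5 October 2031.
Clinical Review Extension: 726 days claimed exceeds the 666-day cap, so +666 days → 1 August 2033.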